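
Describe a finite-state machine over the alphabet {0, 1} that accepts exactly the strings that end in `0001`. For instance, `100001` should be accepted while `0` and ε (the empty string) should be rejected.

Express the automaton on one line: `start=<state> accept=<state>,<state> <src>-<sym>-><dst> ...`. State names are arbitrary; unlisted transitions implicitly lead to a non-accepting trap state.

start=s0 accept=s4 s0-0->s1 s0-1->s0 s1-0->s2 s1-1->s0 s2-0->s3 s2-1->s0 s3-0->s3 s3-1->s4 s4-0->s1 s4-1->s0

Remember how much of `0001` the current input suffix matches. State s0 means no match yet; s1 means the last symbol is `0`; s2 means the last 2 symbols are `00`; s3 means the last 3 symbols are `000`; s4 means the last 4 symbols are `0001`. Only s4 accepts. On a mismatch, fall back to the longest proper suffix that is still a prefix of `0001`.
With 5 states:
        0   1  
>  s0   s1  s0 
   s1   s2  s0 
   s2   s3  s0 
   s3   s3  s4 
 * s4   s1  s0 
(> = start, * = accepting)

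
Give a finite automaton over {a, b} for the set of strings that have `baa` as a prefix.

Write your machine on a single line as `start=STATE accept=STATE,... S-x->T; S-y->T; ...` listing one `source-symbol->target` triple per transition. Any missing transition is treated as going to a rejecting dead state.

Check the first 3 symbols one by one: q0 through q2 record how many have matched `baa` so far; any wrong symbol goes to the dead state q4. After all 3 match we enter the accepting sink q3.
        a   b  
>  q0   q4  q1 
   q1   q2  q4 
   q2   q3  q4 
 * q3   q3  q3 
   q4   q4  q4 
(> = start, * = accepting)

start=q0; accept=q3; q0-a->q4; q0-b->q1; q1-a->q2; q1-b->q4; q2-a->q3; q2-b->q4; q3-a->q3; q3-b->q3; q4-a->q4; q4-b->q4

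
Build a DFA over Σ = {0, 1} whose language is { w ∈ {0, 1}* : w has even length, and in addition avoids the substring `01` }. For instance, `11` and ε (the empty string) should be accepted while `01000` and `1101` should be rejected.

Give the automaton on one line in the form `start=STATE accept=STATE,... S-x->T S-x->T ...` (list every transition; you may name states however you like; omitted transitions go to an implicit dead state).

Build one automaton per condition and run them in lockstep. One (2 states) tracks the input length modulo 2; the other (3 states) tracks partial matches of the forbidden pattern `01`. Each combined state is a pair, one component from each; accept when both components accept.
6 states suffice.
       0  1 
>* A   B  C 
   B   D  E 
   C   D  A 
 * D   B  F 
   E   F  F 
   F   E  E 
(> = start, * = accepting)

start=A accept=A,D A-0->B A-1->C B-0->D B-1->E C-0->D C-1->A D-0->B D-1->F E-0->F E-1->F F-0->E F-1->E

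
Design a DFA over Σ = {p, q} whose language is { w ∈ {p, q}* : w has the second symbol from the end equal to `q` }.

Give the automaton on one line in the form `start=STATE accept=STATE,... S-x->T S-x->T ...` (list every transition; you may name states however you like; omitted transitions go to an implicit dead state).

Because acceptance depends on a position counted from the end, the machine has to buffer the most recent 2 symbols. Make each state the string of the last up-to-2 symbols read; on input `x` shift the window left and append `x`. Accept when the buffered window has length 2 and begins with `q`.
7 states suffice.
        p   q  
>  S0   S1  S2 
   S1   S3  S4 
   S2   S5  S6 
   S3   S3  S4 
   S4   S5  S6 
 * S5   S3  S4 
 * S6   S5  S6 
(> = start, * = accepting)

start=S0 accept=S5,S6 S0-p->S1 S0-q->S2 S1-p->S3 S1-q->S4 S2-p->S5 S2-q->S6 S3-p->S3 S3-q->S4 S4-p->S5 S4-q->S6 S5-p->S3 S5-q->S4 S6-p->S5 S6-q->S6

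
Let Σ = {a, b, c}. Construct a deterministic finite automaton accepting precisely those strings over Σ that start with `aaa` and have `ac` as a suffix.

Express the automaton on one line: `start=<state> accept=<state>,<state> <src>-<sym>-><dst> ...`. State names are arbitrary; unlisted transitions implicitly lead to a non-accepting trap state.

Handle the two conditions separately and then intersect. The first has 5 states tracking whether the input so far still matches the prefix `aaa`; the second has 3 states tracking how much of the suffix `ac` has currently been matched. A product state is a pair (one from each), accepting exactly when both do.
        a   b   c  
>  S0   S1  S2  S2 
   S1   S3  S2  S4 
   S2   S5  S2  S2 
   S3   S6  S2  S4 
   S4   S5  S2  S2 
   S5   S5  S2  S4 
   S6   S6  S7  S8 
   S7   S6  S7  S7 
 * S8   S6  S7  S7 
(> = start, * = accepting)

start=S0 accept=S8 S0-a->S1 S0-b->S2 S0-c->S2 S1-a->S3 S1-b->S2 S1-c->S4 S2-a->S5 S2-b->S2 S2-c->S2 S3-a->S6 S3-b->S2 S3-c->S4 S4-a->S5 S4-b->S2 S4-c->S2 S5-a->S5 S5-b->S2 S5-c->S4 S6-a->S6 S6-b->S7 S6-c->S8 S7-a->S6 S7-b->S7 S7-c->S7 S8-a->S6 S8-b->S7 S8-c->S7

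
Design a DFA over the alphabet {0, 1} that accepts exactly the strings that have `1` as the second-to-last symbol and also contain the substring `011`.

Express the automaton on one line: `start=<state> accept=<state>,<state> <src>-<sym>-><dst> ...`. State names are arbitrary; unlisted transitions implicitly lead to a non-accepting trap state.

Build one automaton per condition and run them in lockstep. The first has 7 states tracking the last 2 symbols read; the second has 4 states tracking whether and how much of `011` has been seen. A product state is a pair (one from each), accepting exactly when both do. After merging equivalent states the machine shrinks.
        0   1  
>  q0   q1  q0 
   q1   q1  q2 
   q2   q1  q3 
 * q3   q4  q3 
 * q4   q5  q6 
   q5   q5  q6 
   q6   q4  q3 
(> = start, * = accepting)

start=q0 accept=q3,q4 q0-0->q1 q0-1->q0 q1-0->q1 q1-1->q2 q2-0->q1 q2-1->q3 q3-0->q4 q3-1->q3 q4-0->q5 q4-1->q6 q5-0->q5 q5-1->q6 q6-0->q4 q6-1->q3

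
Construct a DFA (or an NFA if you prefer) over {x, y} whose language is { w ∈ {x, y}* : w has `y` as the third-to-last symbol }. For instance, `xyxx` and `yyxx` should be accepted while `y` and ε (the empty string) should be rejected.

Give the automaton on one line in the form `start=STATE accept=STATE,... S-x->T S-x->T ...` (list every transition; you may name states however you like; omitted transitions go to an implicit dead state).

A DFA must remember the last 3 symbols (since which symbol is third-to-last isn't known until the input ends). Use one state per possible window of the last ≤3 symbols; accept from those whose window starts with `y`.
          x    y  
>  q0     q1   q2 
   q1     q3   q4 
   q2     q5   q6 
   q3     q7   q8 
   q4     q9  q10 
   q5    q11  q12 
   q6    q13  q14 
   q7     q7   q8 
   q8     q9  q10 
   q9    q11  q12 
   q10   q13  q14 
 * q11    q7   q8 
 * q12    q9  q10 
 * q13   q11  q12 
 * q14   q13  q14 
(> = start, * = accepting)

start=q0 accept=q11,q12,q13,q14 q0-x->q1 q0-y->q2 q1-x->q3 q1-y->q4 q2-x->q5 q2-y->q6 q3-x->q7 q3-y->q8 q4-x->q9 q4-y->q10 q5-x->q11 q5-y->q12 q6-x->q13 q6-y->q14 q7-x->q7 q7-y->q8 q8-x->q9 q8-y->q10 q9-x->q11 q9-y->q12 q10-x->q13 q10-y->q14 q11-x->q7 q11-y->q8 q12-x->q9 q12-y->q10 q13-x->q11 q13-y->q12 q14-x->q13 q14-y->q14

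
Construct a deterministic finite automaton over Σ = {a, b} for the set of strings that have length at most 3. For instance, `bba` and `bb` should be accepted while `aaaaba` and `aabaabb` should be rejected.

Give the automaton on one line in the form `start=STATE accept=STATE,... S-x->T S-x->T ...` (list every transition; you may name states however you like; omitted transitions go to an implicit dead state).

start=S0 accept=S0,S1,S2,S3 S0-a->S1 S0-b->S1 S1-a->S2 S1-b->S2 S2-a->S3 S2-b->S3 S3-a->S4 S3-b->S4 S4-a->S4 S4-b->S4

Count input length up to 4: every symbol moves from S0 toward S4, which means 'more than 3' and absorbs. Accept from {S0, S1, S2, S3}.
With 5 states:
        a   b  
>* S0   S1  S1 
 * S1   S2  S2 
 * S2   S3  S3 
 * S3   S4  S4 
   S4   S4  S4 
(> = start, * = accepting)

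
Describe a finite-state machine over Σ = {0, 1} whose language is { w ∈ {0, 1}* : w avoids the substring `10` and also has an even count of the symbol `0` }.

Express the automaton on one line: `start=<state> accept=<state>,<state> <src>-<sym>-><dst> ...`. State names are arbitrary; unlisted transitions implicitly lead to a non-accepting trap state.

Run two small machines in parallel and take their product. The first has 3 states tracking partial matches of the forbidden pattern `10`; the second has 2 states tracking the count of `0`s modulo 2. A product state is a pair (one from each), accepting exactly when both do. After merging equivalent states the machine shrinks.
        0   1  
>* q0   q1  q2 
   q1   q0  q3 
 * q2   q3  q2 
   q3   q3  q3 
(> = start, * = accepting)

start=q0 accept=q0,q2 q0-0->q1 q0-1->q2 q1-0->q0 q1-1->q3 q2-0->q3 q2-1->q2 q3-0->q3 q3-1->q3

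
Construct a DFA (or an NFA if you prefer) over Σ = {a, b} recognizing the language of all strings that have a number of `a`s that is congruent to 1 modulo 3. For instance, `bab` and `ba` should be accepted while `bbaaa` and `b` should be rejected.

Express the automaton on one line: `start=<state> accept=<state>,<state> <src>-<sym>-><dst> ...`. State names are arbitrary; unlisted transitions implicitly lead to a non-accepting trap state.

start=q0 accept=q1 q0-a->q1 q0-b->q0 q1-a->q2 q1-b->q1 q2-a->q0 q2-b->q2

Keep the running count of `a`s modulo 3: each `a` advances along the cycle q0 → q1 → q2 → q0 while other symbols loop. Accept at q1.
3 states suffice.
        a   b  
>  q0   q1  q0 
 * q1   q2  q1 
   q2   q0  q2 
(> = start, * = accepting)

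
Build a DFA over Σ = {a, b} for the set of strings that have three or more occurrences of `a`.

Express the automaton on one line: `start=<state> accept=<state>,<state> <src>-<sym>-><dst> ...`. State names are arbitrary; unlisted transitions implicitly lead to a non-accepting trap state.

Count `a`s, saturating at 4: states q0 through q3 mean 0 through 3 `a`s seen; q4 means more than 3. Each `a` increments (capped at q4); other symbols loop. Accept from {q3, q4}.
A 5-state machine:
        a   b  
>  q0   q1  q0 
   q1   q2  q1 
   q2   q3  q2 
 * q3   q4  q3 
 * q4   q4  q4 
(> = start, * = accepting)

start=q0 accept=q3,q4 q0-a->q1 q0-b->q0 q1-a->q2 q1-b->q1 q2-a->q3 q2-b->q2 q3-a->q4 q3-b->q3 q4-a->q4 q4-b->q4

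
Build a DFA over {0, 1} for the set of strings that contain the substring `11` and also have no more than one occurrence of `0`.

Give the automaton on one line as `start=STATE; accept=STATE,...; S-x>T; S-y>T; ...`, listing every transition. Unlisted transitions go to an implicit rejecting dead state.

Handle the two conditions separately and then intersect. One (3 states) tracks whether and how much of `11` has been seen; the other (3 states) tracks the count of `0`s, saturating at 2. Each combined state is a pair, one component from each; accept when both components accept. Equivalent product states are then merged.
A 7-state machine:
        0   1  
>  S0   S1  S2 
   S1   S3  S4 
   S2   S1  S5 
   S3   S3  S3 
   S4   S3  S6 
 * S5   S6  S5 
 * S6   S3  S6 
(> = start, * = accepting)

start=S0; accept=S5,S6; S0-0>S1; S0-1>S2; S1-0>S3; S1-1>S4; S2-0>S1; S2-1>S5; S3-0>S3; S3-1>S3; S4-0>S3; S4-1>S6; S5-0>S6; S5-1>S5; S6-0>S3; S6-1>S6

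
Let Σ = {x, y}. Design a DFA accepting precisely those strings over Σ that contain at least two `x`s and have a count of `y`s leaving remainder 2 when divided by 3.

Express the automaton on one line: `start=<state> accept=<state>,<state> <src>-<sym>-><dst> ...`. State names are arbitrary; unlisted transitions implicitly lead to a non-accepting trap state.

start=q0 accept=q8 q0-x->q1 q0-y->q2 q1-x->q3 q1-y->q4 q2-x->q4 q2-y->q5 q3-x->q3 q3-y->q6 q4-x->q6 q4-y->q7 q5-x->q7 q5-y->q0 q6-x->q6 q6-y->q8 q7-x->q8 q7-y->q1 q8-x->q8 q8-y->q3

Handle the two conditions separately and then intersect. One (4 states) tracks the count of `x`s, saturating at 3; the other (3 states) tracks the count of `y`s modulo 3. Each combined state is a pair, one component from each; accept when both components accept. After merging equivalent states the machine shrinks.
        x   y  
>  q0   q1  q2 
   q1   q3  q4 
   q2   q4  q5 
   q3   q3  q6 
   q4   q6  q7 
   q5   q7  q0 
   q6   q6  q8 
   q7   q8  q1 
 * q8   q8  q3 
(> = start, * = accepting)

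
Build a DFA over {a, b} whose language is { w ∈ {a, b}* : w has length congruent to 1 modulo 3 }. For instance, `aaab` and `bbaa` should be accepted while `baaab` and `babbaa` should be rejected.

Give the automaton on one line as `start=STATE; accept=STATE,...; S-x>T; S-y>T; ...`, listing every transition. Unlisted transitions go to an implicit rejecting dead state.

start=q0; accept=q1; q0-a>q1; q0-b>q1; q1-a>q2; q1-b>q2; q2-a>q0; q2-b>q0

Only the length mod 3 matters, so use a 3-cycle: from any state, every input symbol moves to the next state, wrapping q2 back to q0. Mark q1 accepting.
With 3 states:
        a   b  
>  q0   q1  q1 
 * q1   q2  q2 
   q2   q0  q0 
(> = start, * = accepting)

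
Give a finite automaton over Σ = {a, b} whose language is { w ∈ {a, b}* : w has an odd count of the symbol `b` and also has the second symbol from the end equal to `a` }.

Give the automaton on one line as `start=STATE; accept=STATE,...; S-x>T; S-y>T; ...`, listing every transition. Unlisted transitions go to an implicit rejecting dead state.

start=S0; accept=S4,S7; S0-a>S1; S0-b>S2; S1-a>S3; S1-b>S4; S2-a>S5; S2-b>S6; S3-a>S3; S3-b>S4; S4-a>S5; S4-b>S6; S5-a>S7; S5-b>S8; S6-a>S9; S6-b>S10; S7-a>S7; S7-b>S8; S8-a>S9; S8-b>S10; S9-a>S3; S9-b>S4; S10-a>S5; S10-b>S6

Handle the two conditions separately and then intersect. The first has 2 states tracking the count of `b`s modulo 2; the second has 7 states tracking the last 2 symbols read. A product state is a pair (one from each), accepting exactly when both do.
An 11-state machine:
          a    b  
>  S0     S1   S2 
   S1     S3   S4 
   S2     S5   S6 
   S3     S3   S4 
 * S4     S5   S6 
   S5     S7   S8 
   S6     S9  S10 
 * S7     S7   S8 
   S8     S9  S10 
   S9     S3   S4 
   S10    S5   S6 
(> = start, * = accepting)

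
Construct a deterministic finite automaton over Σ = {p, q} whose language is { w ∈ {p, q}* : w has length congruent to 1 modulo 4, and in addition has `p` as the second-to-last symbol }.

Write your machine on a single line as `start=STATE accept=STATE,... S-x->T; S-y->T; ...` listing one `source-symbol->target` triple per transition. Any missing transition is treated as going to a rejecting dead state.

start=S0; accept=S15,S16; S0-p->S1; S0-q->S2; S1-p->S3; S1-q->S4; S2-p->S5; S2-q->S6; S3-p->S7; S3-q->S8; S4-p->S9; S4-q->S10; S5-p->S7; S5-q->S8; S6-p->S9; S6-q->S10; S7-p->S11; S7-q->S12; S8-p->S13; S8-q->S14; S9-p->S11; S9-q->S12; S10-p->S13; S10-q->S14; S11-p->S15; S11-q->S16; S12-p->S17; S12-q->S18; S13-p->S15; S13-q->S16; S14-p->S17; S14-q->S18; S15-p->S3; S15-q->S4; S16-p->S5; S16-q->S6; S17-p->S3; S17-q->S4; S18-p->S5; S18-q->S6

Handle the two conditions separately and then intersect. The first has 4 states tracking the input length modulo 4; the second has 7 states tracking the last 2 symbols read. A product state is a pair (one from each), accepting exactly when both do.
With 19 states:
          p    q  
>  S0     S1   S2 
   S1     S3   S4 
   S2     S5   S6 
   S3     S7   S8 
   S4     S9  S10 
   S5     S7   S8 
   S6     S9  S10 
   S7    S11  S12 
   S8    S13  S14 
   S9    S11  S12 
   S10   S13  S14 
   S11   S15  S16 
   S12   S17  S18 
   S13   S15  S16 
   S14   S17  S18 
 * S15    S3   S4 
 * S16    S5   S6 
   S17    S3   S4 
   S18    S5   S6 
(> = start, * = accepting)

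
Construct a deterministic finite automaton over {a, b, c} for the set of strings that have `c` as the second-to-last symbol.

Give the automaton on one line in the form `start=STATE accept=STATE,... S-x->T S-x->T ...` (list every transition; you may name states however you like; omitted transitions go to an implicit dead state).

start=q0 accept=q10,q11,q12 q0-a->q1 q0-b->q2 q0-c->q3 q1-a->q4 q1-b->q5 q1-c->q6 q2-a->q7 q2-b->q8 q2-c->q9 q3-a->q10 q3-b->q11 q3-c->q12 q4-a->q4 q4-b->q5 q4-c->q6 q5-a->q7 q5-b->q8 q5-c->q9 q6-a->q10 q6-b->q11 q6-c->q12 q7-a->q4 q7-b->q5 q7-c->q6 q8-a->q7 q8-b->q8 q8-c->q9 q9-a->q10 q9-b->q11 q9-c->q12 q10-a->q4 q10-b->q5 q10-c->q6 q11-a->q7 q11-b->q8 q11-c->q9 q12-a->q10 q12-b->q11 q12-c->q12

Because acceptance depends on a position counted from the end, the machine has to buffer the most recent 2 symbols. Make each state the string of the last up-to-2 symbols read; on input `x` shift the window left and append `x`. Accept when the buffered window has length 2 and begins with `c`.
13 states suffice.
          a    b    c  
>  q0     q1   q2   q3 
   q1     q4   q5   q6 
   q2     q7   q8   q9 
   q3    q10  q11  q12 
   q4     q4   q5   q6 
   q5     q7   q8   q9 
   q6    q10  q11  q12 
   q7     q4   q5   q6 
   q8     q7   q8   q9 
   q9    q10  q11  q12 
 * q10    q4   q5   q6 
 * q11    q7   q8   q9 
 * q12   q10  q11  q12 
(> = start, * = accepting)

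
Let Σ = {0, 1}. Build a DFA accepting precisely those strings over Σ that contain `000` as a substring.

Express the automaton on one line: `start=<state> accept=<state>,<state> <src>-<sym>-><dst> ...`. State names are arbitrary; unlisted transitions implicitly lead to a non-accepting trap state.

States S0..S2 record the length of the longest prefix of `000` that matches the current input suffix. Reaching S3 means `000` has been seen, and we stay there forever. Accept from S3.
A 4-state machine:
        0   1  
>  S0   S1  S0 
   S1   S2  S0 
   S2   S3  S0 
 * S3   S3  S3 
(> = start, * = accepting)

start=S0 accept=S3 S0-0->S1 S0-1->S0 S1-0->S2 S1-1->S0 S2-0->S3 S2-1->S0 S3-0->S3 S3-1->S3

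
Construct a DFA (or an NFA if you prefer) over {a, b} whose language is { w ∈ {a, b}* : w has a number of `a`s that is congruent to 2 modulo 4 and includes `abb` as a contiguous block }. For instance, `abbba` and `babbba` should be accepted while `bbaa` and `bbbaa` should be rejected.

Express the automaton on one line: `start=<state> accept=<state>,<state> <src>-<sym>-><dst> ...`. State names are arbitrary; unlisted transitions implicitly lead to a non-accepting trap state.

Handle the two conditions separately and then intersect. The first has 4 states tracking the count of `a`s modulo 4; the second has 4 states tracking whether and how much of `abb` has been seen. A product state is a pair (one from each), accepting exactly when both do.
With 13 states:
          a    b  
>  q0     q1   q0 
   q1     q2   q3 
   q2     q4   q5 
   q3     q2   q6 
   q4     q7   q8 
   q5     q4   q9 
   q6     q9   q6 
   q7     q1  q10 
   q8     q7  q11 
 * q9    q11   q9 
   q10    q1  q12 
   q11   q12  q11 
   q12    q6  q12 
(> = start, * = accepting)

start=q0 accept=q9 q0-a->q1 q0-b->q0 q1-a->q2 q1-b->q3 q2-a->q4 q2-b->q5 q3-a->q2 q3-b->q6 q4-a->q7 q4-b->q8 q5-a->q4 q5-b->q9 q6-a->q9 q6-b->q6 q7-a->q1 q7-b->q10 q8-a->q7 q8-b->q11 q9-a->q11 q9-b->q9 q10-a->q1 q10-b->q12 q11-a->q12 q11-b->q11 q12-a->q6 q12-b->q12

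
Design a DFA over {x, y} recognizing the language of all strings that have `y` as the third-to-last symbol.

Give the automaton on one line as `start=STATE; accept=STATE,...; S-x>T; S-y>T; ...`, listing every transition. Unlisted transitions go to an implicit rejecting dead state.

start=S0; accept=S11,S12,S13,S14; S0-x>S1; S0-y>S2; S1-x>S3; S1-y>S4; S2-x>S5; S2-y>S6; S3-x>S7; S3-y>S8; S4-x>S9; S4-y>S10; S5-x>S11; S5-y>S12; S6-x>S13; S6-y>S14; S7-x>S7; S7-y>S8; S8-x>S9; S8-y>S10; S9-x>S11; S9-y>S12; S10-x>S13; S10-y>S14; S11-x>S7; S11-y>S8; S12-x>S9; S12-y>S10; S13-x>S11; S13-y>S12; S14-x>S13; S14-y>S14

A DFA must remember the last 3 symbols (since which symbol is third-to-last isn't known until the input ends). Use one state per possible window of the last ≤3 symbols; accept from those whose window starts with `y`.
A 15-state machine:
          x    y  
>  S0     S1   S2 
   S1     S3   S4 
   S2     S5   S6 
   S3     S7   S8 
   S4     S9  S10 
   S5    S11  S12 
   S6    S13  S14 
   S7     S7   S8 
   S8     S9  S10 
   S9    S11  S12 
   S10   S13  S14 
 * S11    S7   S8 
 * S12    S9  S10 
 * S13   S11  S12 
 * S14   S13  S14 
(> = start, * = accepting)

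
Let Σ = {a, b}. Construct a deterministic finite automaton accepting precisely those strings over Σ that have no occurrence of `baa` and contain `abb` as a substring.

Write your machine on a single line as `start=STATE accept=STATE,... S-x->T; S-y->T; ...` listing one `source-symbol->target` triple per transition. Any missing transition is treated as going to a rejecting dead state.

start=q0; accept=q5,q7; q0-a->q1; q0-b->q2; q1-a->q1; q1-b->q3; q2-a->q4; q2-b->q2; q3-a->q4; q3-b->q5; q4-a->q6; q4-b->q3; q5-a->q7; q5-b->q5; q6-a->q6; q6-b->q6; q7-a->q6; q7-b->q5

Build one automaton per condition and run them in lockstep. One (4 states) tracks partial matches of the forbidden pattern `baa`; the other (4 states) tracks whether and how much of `abb` has been seen. Each combined state is a pair, one component from each; accept when both components accept. Minimizing collapses redundant product states.
An 8-state machine:
        a   b  
>  q0   q1  q2 
   q1   q1  q3 
   q2   q4  q2 
   q3   q4  q5 
   q4   q6  q3 
 * q5   q7  q5 
   q6   q6  q6 
 * q7   q6  q5 
(> = start, * = accepting)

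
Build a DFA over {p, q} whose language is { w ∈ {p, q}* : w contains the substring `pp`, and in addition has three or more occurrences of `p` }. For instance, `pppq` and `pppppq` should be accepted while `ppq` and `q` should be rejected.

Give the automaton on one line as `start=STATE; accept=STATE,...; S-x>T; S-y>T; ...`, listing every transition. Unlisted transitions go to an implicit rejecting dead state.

Handle the two conditions separately and then intersect. One (3 states) tracks whether and how much of `pp` has been seen; the other (5 states) tracks the count of `p`s, saturating at 4. Each combined state is a pair, one component from each; accept when both components accept. After merging equivalent states the machine shrinks.
        p   q  
>  S0   S1  S0 
   S1   S2  S3 
   S2   S4  S2 
   S3   S5  S3 
 * S4   S4  S4 
   S5   S4  S3 
(> = start, * = accepting)

start=S0; accept=S4; S0-p>S1; S0-q>S0; S1-p>S2; S1-q>S3; S2-p>S4; S2-q>S2; S3-p>S5; S3-q>S3; S4-p>S4; S4-q>S4; S5-p>S4; S5-q>S3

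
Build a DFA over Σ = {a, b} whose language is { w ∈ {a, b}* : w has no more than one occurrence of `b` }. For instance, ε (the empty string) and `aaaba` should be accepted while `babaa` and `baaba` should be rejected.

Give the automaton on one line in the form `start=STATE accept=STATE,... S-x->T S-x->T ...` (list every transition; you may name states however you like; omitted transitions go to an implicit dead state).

start=s0 accept=s0,s1 s0-a->s0 s0-b->s1 s1-a->s1 s1-b->s2 s2-a->s2 s2-b->s2

Only the number of `b`s matters, and only up to 2. Make a chain s0 → s1 → s2 advanced by each `b` (with s2 absorbing); every other symbol self-loops. The accepting set is {s0, s1}.
A 3-state machine:
        a   b  
>* s0   s0  s1 
 * s1   s1  s2 
   s2   s2  s2 
(> = start, * = accepting)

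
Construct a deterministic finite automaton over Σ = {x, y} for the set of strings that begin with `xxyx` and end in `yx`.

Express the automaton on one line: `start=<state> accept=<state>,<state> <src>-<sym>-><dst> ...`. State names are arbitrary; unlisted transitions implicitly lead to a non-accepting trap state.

start=S0 accept=S7 S0-x->S1 S0-y->S2 S1-x->S3 S1-y->S2 S2-x->S4 S2-y->S2 S3-x->S5 S3-y->S6 S4-x->S5 S4-y->S2 S5-x->S5 S5-y->S2 S6-x->S7 S6-y->S2 S7-x->S8 S7-y->S9 S8-x->S8 S8-y->S9 S9-x->S7 S9-y->S9

Handle the two conditions separately and then intersect. One (6 states) tracks whether the input so far still matches the prefix `xxyx`; the other (3 states) tracks how much of the suffix `yx` has currently been matched. Each combined state is a pair, one component from each; accept when both components accept.
With 10 states:
        x   y  
>  S0   S1  S2 
   S1   S3  S2 
   S2   S4  S2 
   S3   S5  S6 
   S4   S5  S2 
   S5   S5  S2 
   S6   S7  S2 
 * S7   S8  S9 
   S8   S8  S9 
   S9   S7  S9 
(> = start, * = accepting)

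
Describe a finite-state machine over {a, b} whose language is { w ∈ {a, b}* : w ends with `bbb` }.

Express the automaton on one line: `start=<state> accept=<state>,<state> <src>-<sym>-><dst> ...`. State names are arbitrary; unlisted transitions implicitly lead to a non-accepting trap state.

Remember how much of `bbb` the current input suffix matches. State S0 means no match yet; S1 means the last symbol is `b`; S2 means the last 2 symbols are `bb`; S3 means the last 3 symbols are `bbb`. Only S3 accepts. On a mismatch, fall back to the longest proper suffix that is still a prefix of `bbb`.
        a   b  
>  S0   S0  S1 
   S1   S0  S2 
   S2   S0  S3 
 * S3   S0  S3 
(> = start, * = accepting)

start=S0 accept=S3 S0-a->S0 S0-b->S1 S1-a->S0 S1-b->S2 S2-a->S0 S2-b->S3 S3-a->S0 S3-b->S3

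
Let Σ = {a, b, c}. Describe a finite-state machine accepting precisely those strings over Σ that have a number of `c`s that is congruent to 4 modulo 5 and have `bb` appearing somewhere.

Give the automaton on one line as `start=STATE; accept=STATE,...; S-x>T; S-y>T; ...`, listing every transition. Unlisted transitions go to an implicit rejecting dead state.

start=q0; accept=q14; q0-a>q0; q0-b>q1; q0-c>q2; q1-a>q0; q1-b>q3; q1-c>q2; q2-a>q2; q2-b>q4; q2-c>q5; q3-a>q3; q3-b>q3; q3-c>q6; q4-a>q2; q4-b>q6; q4-c>q5; q5-a>q5; q5-b>q7; q5-c>q8; q6-a>q6; q6-b>q6; q6-c>q9; q7-a>q5; q7-b>q9; q7-c>q8; q8-a>q8; q8-b>q10; q8-c>q11; q9-a>q9; q9-b>q9; q9-c>q12; q10-a>q8; q10-b>q12; q10-c>q11; q11-a>q11; q11-b>q13; q11-c>q0; q12-a>q12; q12-b>q12; q12-c>q14; q13-a>q11; q13-b>q14; q13-c>q0; q14-a>q14; q14-b>q14; q14-c>q3

Handle the two conditions separately and then intersect. One (5 states) tracks the count of `c`s modulo 5; the other (3 states) tracks whether and how much of `bb` has been seen. Each combined state is a pair, one component from each; accept when both components accept.
15 states suffice.
          a    b    c  
>  q0     q0   q1   q2 
   q1     q0   q3   q2 
   q2     q2   q4   q5 
   q3     q3   q3   q6 
   q4     q2   q6   q5 
   q5     q5   q7   q8 
   q6     q6   q6   q9 
   q7     q5   q9   q8 
   q8     q8  q10  q11 
   q9     q9   q9  q12 
   q10    q8  q12  q11 
   q11   q11  q13   q0 
   q12   q12  q12  q14 
   q13   q11  q14   q0 
 * q14   q14  q14   q3 
(> = start, * = accepting)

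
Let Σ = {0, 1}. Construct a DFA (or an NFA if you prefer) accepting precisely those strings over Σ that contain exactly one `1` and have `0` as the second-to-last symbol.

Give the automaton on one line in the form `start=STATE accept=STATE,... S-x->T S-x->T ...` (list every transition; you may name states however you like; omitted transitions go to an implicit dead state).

Run two small machines in parallel and take their product. One (3 states) tracks the count of `1`s, saturating at 2; the other (7 states) tracks the last 2 symbols read. Each combined state is a pair, one component from each; accept when both components accept. Equivalent product states are then merged.
        0   1  
>  s0   s1  s2 
   s1   s1  s3 
   s2   s4  s5 
 * s3   s4  s5 
   s4   s6  s5 
   s5   s5  s5 
 * s6   s6  s5 
(> = start, * = accepting)

start=s0 accept=s3,s6 s0-0->s1 s0-1->s2 s1-0->s1 s1-1->s3 s2-0->s4 s2-1->s5 s3-0->s4 s3-1->s5 s4-0->s6 s4-1->s5 s5-0->s5 s5-1->s5 s6-0->s6 s6-1->s5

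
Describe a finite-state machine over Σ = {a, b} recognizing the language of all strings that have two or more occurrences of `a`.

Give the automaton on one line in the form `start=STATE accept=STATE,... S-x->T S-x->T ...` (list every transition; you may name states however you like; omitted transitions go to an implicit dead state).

start=q0 accept=q2,q3 q0-a->q1 q0-b->q0 q1-a->q2 q1-b->q1 q2-a->q3 q2-b->q2 q3-a->q3 q3-b->q3

Only the number of `a`s matters, and only up to 3. Make a chain q0 → q1 → q2 → q3 advanced by each `a` (with q3 absorbing); every other symbol self-loops. The accepting set is {q2, q3}.
A 4-state machine:
        a   b  
>  q0   q1  q0 
   q1   q2  q1 
 * q2   q3  q2 
 * q3   q3  q3 
(> = start, * = accepting)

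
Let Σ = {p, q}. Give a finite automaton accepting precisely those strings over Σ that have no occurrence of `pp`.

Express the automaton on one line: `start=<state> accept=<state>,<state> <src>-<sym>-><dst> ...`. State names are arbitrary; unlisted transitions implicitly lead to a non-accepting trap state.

start=s0 accept=s0,s1 s0-p->s1 s0-q->s0 s1-p->s2 s1-q->s0 s2-p->s2 s2-q->s2

This is the complement of 'contains `pp`'. Use the same substring-matching states — s0 through s2 holding how much of `pp` has just been matched — but flip the accepting set: everything except the trap s2 accepts.
A 3-state machine:
        p   q  
>* s0   s1  s0 
 * s1   s2  s0 
   s2   s2  s2 
(> = start, * = accepting)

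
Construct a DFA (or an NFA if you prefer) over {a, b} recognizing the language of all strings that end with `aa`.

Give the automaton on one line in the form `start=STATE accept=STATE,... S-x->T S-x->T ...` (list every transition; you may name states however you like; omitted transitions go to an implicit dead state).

Remember how much of `aa` the current input suffix matches. State q0 means no match yet; q1 means the last symbol is `a`; q2 means the last 2 symbols are `aa`. Only q2 accepts. On a mismatch, fall back to the longest proper suffix that is still a prefix of `aa`.
3 states suffice.
        a   b  
>  q0   q1  q0 
   q1   q2  q0 
 * q2   q2  q0 
(> = start, * = accepting)

start=q0 accept=q2 q0-a->q1 q0-b->q0 q1-a->q2 q1-b->q0 q2-a->q2 q2-b->q0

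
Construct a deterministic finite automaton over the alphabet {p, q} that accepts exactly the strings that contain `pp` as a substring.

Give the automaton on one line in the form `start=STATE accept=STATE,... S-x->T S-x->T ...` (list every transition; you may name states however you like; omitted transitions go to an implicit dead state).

start=s0 accept=s2 s0-p->s1 s0-q->s0 s1-p->s2 s1-q->s0 s2-p->s2 s2-q->s2

States s0..s1 record the length of the longest prefix of `pp` that matches the current input suffix. Reaching s2 means `pp` has been seen, and we stay there forever. Accept from s2.
        p   q  
>  s0   s1  s0 
   s1   s2  s0 
 * s2   s2  s2 
(> = start, * = accepting)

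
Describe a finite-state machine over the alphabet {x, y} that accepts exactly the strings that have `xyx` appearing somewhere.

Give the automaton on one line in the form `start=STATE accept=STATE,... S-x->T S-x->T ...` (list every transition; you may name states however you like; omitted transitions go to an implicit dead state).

start=S0 accept=S3 S0-x->S1 S0-y->S0 S1-x->S1 S1-y->S2 S2-x->S3 S2-y->S0 S3-x->S3 S3-y->S3

States S0..S2 record the length of the longest prefix of `xyx` that matches the current input suffix. Reaching S3 means `xyx` has been seen, and we stay there forever. Accept from S3.
        x   y  
>  S0   S1  S0 
   S1   S1  S2 
   S2   S3  S0 
 * S3   S3  S3 
(> = start, * = accepting)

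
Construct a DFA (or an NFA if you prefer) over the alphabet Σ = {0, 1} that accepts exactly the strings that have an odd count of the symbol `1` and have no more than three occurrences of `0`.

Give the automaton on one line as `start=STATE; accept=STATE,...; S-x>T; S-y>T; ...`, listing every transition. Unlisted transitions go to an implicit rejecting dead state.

Run two small machines in parallel and take their product. One (2 states) tracks the count of `1`s modulo 2; the other (5 states) tracks the count of `0`s, saturating at 4. Each combined state is a pair, one component from each; accept when both components accept. After merging equivalent states the machine shrinks.
A 9-state machine:
        0   1  
>  s0   s1  s2 
   s1   s3  s4 
 * s2   s4  s0 
   s3   s5  s6 
 * s4   s6  s1 
   s5   s7  s8 
 * s6   s8  s3 
   s7   s7  s7 
 * s8   s7  s5 
(> = start, * = accepting)

start=s0; accept=s2,s4,s6,s8; s0-0>s1; s0-1>s2; s1-0>s3; s1-1>s4; s2-0>s4; s2-1>s0; s3-0>s5; s3-1>s6; s4-0>s6; s4-1>s1; s5-0>s7; s5-1>s8; s6-0>s8; s6-1>s3; s7-0>s7; s7-1>s7; s8-0>s7; s8-1>s5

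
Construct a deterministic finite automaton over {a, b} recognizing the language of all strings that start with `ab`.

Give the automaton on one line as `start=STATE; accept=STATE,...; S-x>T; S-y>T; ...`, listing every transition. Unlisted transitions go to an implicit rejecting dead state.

start=q0; accept=q2; q0-a>q1; q0-b>q3; q1-a>q3; q1-b>q2; q2-a>q2; q2-b>q2; q3-a>q3; q3-b>q3

Check the first 2 symbols one by one: q0 through q1 record how many have matched `ab` so far; any wrong symbol goes to the dead state q3. After all 2 match we enter the accepting sink q2.
        a   b  
>  q0   q1  q3 
   q1   q3  q2 
 * q2   q2  q2 
   q3   q3  q3 
(> = start, * = accepting)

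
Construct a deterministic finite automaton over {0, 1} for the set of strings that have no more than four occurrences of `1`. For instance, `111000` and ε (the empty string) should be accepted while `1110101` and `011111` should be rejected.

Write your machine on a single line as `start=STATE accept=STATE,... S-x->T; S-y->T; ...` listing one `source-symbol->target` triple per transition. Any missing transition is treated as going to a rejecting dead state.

Only the number of `1`s matters, and only up to 5. Make a chain q0 → q1 → q2 → q3 → q4 → q5 advanced by each `1` (with q5 absorbing); every other symbol self-loops. The accepting set is {q0, q1, q2, q3, q4}.
        0   1  
>* q0   q0  q1 
 * q1   q1  q2 
 * q2   q2  q3 
 * q3   q3  q4 
 * q4   q4  q5 
   q5   q5  q5 
(> = start, * = accepting)

start=q0; accept=q0,q1,q2,q3,q4; q0-0->q0; q0-1->q1; q1-0->q1; q1-1->q2; q2-0->q2; q2-1->q3; q3-0->q3; q3-1->q4; q4-0->q4; q4-1->q5; q5-0->q5; q5-1->q5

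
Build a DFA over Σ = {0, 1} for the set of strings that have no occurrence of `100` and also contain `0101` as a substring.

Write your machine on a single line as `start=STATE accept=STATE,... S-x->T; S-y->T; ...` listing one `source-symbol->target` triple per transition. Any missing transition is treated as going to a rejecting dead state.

start=A; accept=H,I; A-0->B; A-1->C; B-0->B; B-1->D; C-0->E; C-1->C; D-0->F; D-1->C; E-0->G; E-1->D; F-0->G; F-1->H; G-0->G; G-1->G; H-0->I; H-1->H; I-0->G; I-1->H

Build one automaton per condition and run them in lockstep. One (4 states) tracks partial matches of the forbidden pattern `100`; the other (5 states) tracks whether and how much of `0101` has been seen. Each combined state is a pair, one component from each; accept when both components accept. Minimizing collapses redundant product states.
A 9-state machine:
       0  1 
>  A   B  C 
   B   B  D 
   C   E  C 
   D   F  C 
   E   G  D 
   F   G  H 
   G   G  G 
 * H   I  H 
 * I   G  H 
(> = start, * = accepting)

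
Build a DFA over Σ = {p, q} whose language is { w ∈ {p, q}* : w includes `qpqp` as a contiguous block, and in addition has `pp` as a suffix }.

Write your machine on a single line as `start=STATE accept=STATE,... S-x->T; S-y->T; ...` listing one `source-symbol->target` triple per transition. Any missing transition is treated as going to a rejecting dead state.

start=A; accept=F; A-p->A; A-q->B; B-p->C; B-q->B; C-p->A; C-q->D; D-p->E; D-q->B; E-p->F; E-q->G; F-p->F; F-q->G; G-p->E; G-q->G

Build one automaton per condition and run them in lockstep. One (5 states) tracks whether and how much of `qpqp` has been seen; the other (3 states) tracks how much of the suffix `pp` has currently been matched. Each combined state is a pair, one component from each; accept when both components accept. After merging equivalent states the machine shrinks.
       p  q 
>  A   A  B 
   B   C  B 
   C   A  D 
   D   E  B 
   E   F  G 
 * F   F  G 
   G   E  G 
(> = start, * = accepting)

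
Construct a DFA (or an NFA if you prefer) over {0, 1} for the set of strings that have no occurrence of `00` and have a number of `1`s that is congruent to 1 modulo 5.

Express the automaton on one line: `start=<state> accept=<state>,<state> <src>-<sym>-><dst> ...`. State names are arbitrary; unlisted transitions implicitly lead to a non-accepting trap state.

start=q0 accept=q2,q4 q0-0->q1 q0-1->q2 q1-0->q3 q1-1->q2 q2-0->q4 q2-1->q5 q3-0->q3 q3-1->q3 q4-0->q3 q4-1->q5 q5-0->q6 q5-1->q7 q6-0->q3 q6-1->q7 q7-0->q8 q7-1->q9 q8-0->q3 q8-1->q9 q9-0->q10 q9-1->q0 q10-0->q3 q10-1->q0

Run two small machines in parallel and take their product. The first has 3 states tracking partial matches of the forbidden pattern `00`; the second has 5 states tracking the count of `1`s modulo 5. A product state is a pair (one from each), accepting exactly when both do. Equivalent product states are then merged.
11 states suffice.
          0    1  
>  q0     q1   q2 
   q1     q3   q2 
 * q2     q4   q5 
   q3     q3   q3 
 * q4     q3   q5 
   q5     q6   q7 
   q6     q3   q7 
   q7     q8   q9 
   q8     q3   q9 
   q9    q10   q0 
   q10    q3   q0 
(> = start, * = accepting)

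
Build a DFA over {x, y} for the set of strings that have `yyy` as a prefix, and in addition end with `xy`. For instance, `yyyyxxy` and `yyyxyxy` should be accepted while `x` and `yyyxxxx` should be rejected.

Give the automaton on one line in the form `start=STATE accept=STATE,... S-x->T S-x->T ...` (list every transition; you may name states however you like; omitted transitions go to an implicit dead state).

Build one automaton per condition and run them in lockstep. The first has 5 states tracking whether the input so far still matches the prefix `yyy`; the second has 3 states tracking how much of the suffix `xy` has currently been matched. A product state is a pair (one from each), accepting exactly when both do.
A 9-state machine:
        x   y  
>  s0   s1  s2 
   s1   s1  s3 
   s2   s1  s4 
   s3   s1  s5 
   s4   s1  s6 
   s5   s1  s5 
   s6   s7  s6 
   s7   s7  s8 
 * s8   s7  s6 
(> = start, * = accepting)

start=s0 accept=s8 s0-x->s1 s0-y->s2 s1-x->s1 s1-y->s3 s2-x->s1 s2-y->s4 s3-x->s1 s3-y->s5 s4-x->s1 s4-y->s6 s5-x->s1 s5-y->s5 s6-x->s7 s6-y->s6 s7-x->s7 s7-y->s8 s8-x->s7 s8-y->s6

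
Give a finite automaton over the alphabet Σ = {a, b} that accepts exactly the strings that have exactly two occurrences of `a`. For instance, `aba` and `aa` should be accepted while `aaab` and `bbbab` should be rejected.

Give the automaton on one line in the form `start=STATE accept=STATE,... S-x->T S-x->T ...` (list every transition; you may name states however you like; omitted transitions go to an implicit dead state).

Only the number of `a`s matters, and only up to 3. Make a chain s0 → s1 → s2 → s3 advanced by each `a` (with s3 absorbing); every other symbol self-loops. The accepting set is {s2}.
        a   b  
>  s0   s1  s0 
   s1   s2  s1 
 * s2   s3  s2 
   s3   s3  s3 
(> = start, * = accepting)

start=s0 accept=s2 s0-a->s1 s0-b->s0 s1-a->s2 s1-b->s1 s2-a->s3 s2-b->s2 s3-a->s3 s3-b->s3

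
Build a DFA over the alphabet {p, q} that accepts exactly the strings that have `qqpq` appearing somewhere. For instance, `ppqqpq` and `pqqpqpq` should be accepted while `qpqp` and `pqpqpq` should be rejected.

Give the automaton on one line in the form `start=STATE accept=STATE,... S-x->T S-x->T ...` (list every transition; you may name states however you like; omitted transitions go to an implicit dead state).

Track how much of `qqpq` has been matched so far: state s0 is no progress, s4 is the absorbing accept state reached once `qqpq` has occurred. Intermediate states record partial matches; on a mismatch, fall back to the longest reusable overlap.
        p   q  
>  s0   s0  s1 
   s1   s0  s2 
   s2   s3  s2 
   s3   s0  s4 
 * s4   s4  s4 
(> = start, * = accepting)

start=s0 accept=s4 s0-p->s0 s0-q->s1 s1-p->s0 s1-q->s2 s2-p->s3 s2-q->s2 s3-p->s0 s3-q->s4 s4-p->s4 s4-q->s4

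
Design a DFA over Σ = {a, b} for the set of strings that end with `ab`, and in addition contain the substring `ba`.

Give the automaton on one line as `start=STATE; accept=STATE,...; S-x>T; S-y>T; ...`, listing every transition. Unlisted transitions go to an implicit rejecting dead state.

start=s0; accept=s3; s0-a>s0; s0-b>s1; s1-a>s2; s1-b>s1; s2-a>s2; s2-b>s3; s3-a>s2; s3-b>s1

Run two small machines in parallel and take their product. The first has 3 states tracking how much of the suffix `ab` has currently been matched; the second has 3 states tracking whether and how much of `ba` has been seen. A product state is a pair (one from each), accepting exactly when both do. Equivalent product states are then merged.
4 states suffice.
        a   b  
>  s0   s0  s1 
   s1   s2  s1 
   s2   s2  s3 
 * s3   s2  s1 
(> = start, * = accepting)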